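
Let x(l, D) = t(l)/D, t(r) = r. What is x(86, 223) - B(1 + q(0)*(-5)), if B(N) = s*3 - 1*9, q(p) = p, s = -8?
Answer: 7445/223 ≈ 33.386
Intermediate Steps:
B(N) = -33 (B(N) = -8*3 - 1*9 = -24 - 9 = -33)
x(l, D) = l/D
x(86, 223) - B(1 + q(0)*(-5)) = 86/223 - 1*(-33) = 86*(1/223) + 33 = 86/223 + 33 = 7445/223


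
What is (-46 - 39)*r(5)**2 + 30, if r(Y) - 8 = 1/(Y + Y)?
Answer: -110937/20 ≈ -5546.9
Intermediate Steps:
r(Y) = 8 + 1/(2*Y) (r(Y) = 8 + 1/(Y + Y) = 8 + 1/(2*Y))
(-46 - 39)*r(5)**2 + 30 = (-46 - 39)*(8 + (1/2)/5)**2 + 30 = -85*(8 + (1/2)*(1/5))**2 + 30 = -85*(8 + 1/10)**2 + 30 = -85*(81/10)**2 + 30 = -85*6561/100 + 30 = -111537/20 + 30 = -110937/20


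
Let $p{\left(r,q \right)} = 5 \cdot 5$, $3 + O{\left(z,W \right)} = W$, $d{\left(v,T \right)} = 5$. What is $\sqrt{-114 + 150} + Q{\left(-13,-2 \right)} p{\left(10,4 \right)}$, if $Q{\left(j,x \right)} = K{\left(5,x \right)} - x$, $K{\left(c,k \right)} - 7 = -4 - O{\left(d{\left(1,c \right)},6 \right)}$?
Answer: $56$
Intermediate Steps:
$O{\left(z,W \right)} = -3 + W$
$p{\left(r,q \right)} = 25$
$K{\left(c,k \right)} = 0$ ($K{\left(c,k \right)} = 7 - 7 = 0$)
$Q{\left(j,x \right)} = - x$ ($Q{\left(j,x \right)} = 0 - x = - x$)
$\sqrt{-114 + 150} + Q{\left(-13,-2 \right)} p{\left(10,4 \right)} = \sqrt{-114 + 150} + \left(-1\right) \left(-2\right) 25 = \sqrt{36} + 2 \cdot 25 = 6 + 50 = 56$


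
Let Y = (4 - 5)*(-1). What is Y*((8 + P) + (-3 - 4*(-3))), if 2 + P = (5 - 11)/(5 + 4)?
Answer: 43/3 ≈ 14.333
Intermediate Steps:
Y = 1 (Y = -1*(-1) = 1)
P = -8/3 (P = -2 + (5 - 11)/(5 + 4) = -2 - 6/9 = -2 - 6*1/9 = -2 - 2/3 = -8/3 ≈ -2.6667)
Y*((8 + P) + (-3 - 4*(-3))) = 1*((8 - 8/3) + (-3 - 4*(-3))) = 1*(16/3 + (-3 + 12)) = 1*(16/3 + 9) = 1*(43/3) = 43/3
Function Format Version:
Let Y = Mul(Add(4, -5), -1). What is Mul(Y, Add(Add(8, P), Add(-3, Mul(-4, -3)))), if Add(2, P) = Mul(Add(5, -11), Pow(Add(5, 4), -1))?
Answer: Rational(43, 3) ≈ 14.333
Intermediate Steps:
Y = 1 (Y = Mul(-1, -1) = 1)
P = Rational(-8, 3) (P = Add(-2, Mul(Add(5, -11), Pow(Add(5, 4), -1))) = Add(-2, Mul(-6, Pow(9, -1))) = Add(-2, Mul(-6, Rational(1, 9))) = Add(-2, Rational(-2, 3)) = Rational(-8, 3) ≈ -2.6667)
Mul(Y, Add(Add(8, P), Add(-3, Mul(-4, -3)))) = Mul(1, Add(Add(8, Rational(-8, 3)), Add(-3, Mul(-4, -3)))) = Mul(1, Add(Rational(16, 3), Add(-3, 12))) = Mul(1, Add(Rational(16, 3), 9)) = Mul(1, Rational(43, 3)) = Rational(43, 3)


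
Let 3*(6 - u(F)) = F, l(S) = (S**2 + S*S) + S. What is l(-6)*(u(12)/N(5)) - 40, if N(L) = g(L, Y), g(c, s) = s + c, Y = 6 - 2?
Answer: -76/3 ≈ -25.333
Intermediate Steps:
l(S) = S + 2*S**2 (l(S) = (S**2 + S**2) + S = 2*S**2 + S = S + 2*S**2)
Y = 4
u(F) = 6 - F/3
g(c, s) = c + s
N(L) = 4 + L (N(L) = L + 4 = 4 + L)
l(-6)*(u(12)/N(5)) - 40 = (-6*(1 + 2*(-6)))*((6 - 1/3*12)/(4 + 5)) - 40 = (-6*(1 - 12))*((6 - 4)/9) - 40 = (-6*(-11))*(2*(1/9)) - 40 = 66*(2/9) - 40 = 44/3 - 40 = -76/3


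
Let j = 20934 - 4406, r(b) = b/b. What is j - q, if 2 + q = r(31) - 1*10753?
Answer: 27282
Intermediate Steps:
r(b) = 1
q = -10754 (q = -2 + (1 - 1*10753) = -2 + (1 - 10753) = -2 - 10752 = -10754)
j = 16528
j - q = 16528 - 1*(-10754) = 16528 + 10754 = 27282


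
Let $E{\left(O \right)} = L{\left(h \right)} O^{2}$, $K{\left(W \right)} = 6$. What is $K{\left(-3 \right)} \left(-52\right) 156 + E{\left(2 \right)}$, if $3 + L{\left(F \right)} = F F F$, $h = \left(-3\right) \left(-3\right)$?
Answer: $-45768$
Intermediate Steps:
$h = 9$
$L{\left(F \right)} = -3 + F^{3}$ ($L{\left(F \right)} = -3 + F F F = -3 + F^{2} F = -3 + F^{3}$)
$E{\left(O \right)} = 726 O^{2}$ ($E{\left(O \right)} = \left(-3 + 9^{3}\right) O^{2} = \left(-3 + 729\right) O^{2} = 726 O^{2}$)
$K{\left(-3 \right)} \left(-52\right) 156 + E{\left(2 \right)} = 6 \left(-52\right) 156 + 726 \cdot 2^{2} = \left(-312\right) 156 + 726 \cdot 4 = -48672 + 2904 = -45768$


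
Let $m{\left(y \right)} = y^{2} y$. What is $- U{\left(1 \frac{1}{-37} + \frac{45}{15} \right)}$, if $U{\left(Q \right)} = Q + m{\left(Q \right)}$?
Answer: $- \frac{1481590}{50653} \approx -29.25$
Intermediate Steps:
$m{\left(y \right)} = y^{3}$
$U{\left(Q \right)} = Q + Q^{3}$
$- U{\left(1 \frac{1}{-37} + \frac{45}{15} \right)} = - (\left(1 \frac{1}{-37} + \frac{45}{15}\right) + \left(1 \frac{1}{-37} + \frac{45}{15}\right)^{3}) = - (\left(1 \left(- \frac{1}{37}\right) + 45 \cdot \frac{1}{15}\right) + \left(1 \left(- \frac{1}{37}\right) + 45 \cdot \frac{1}{15}\right)^{3}) = - (\left(- \frac{1}{37} + 3\right) + \left(- \frac{1}{37} + 3\right)^{3}) = - (\frac{110}{37} + \left(\frac{110}{37}\right)^{3}) = - (\frac{110}{37} + \frac{1331000}{50653}) = \left(-1\right) \frac{1481590}{50653} = - \frac{1481590}{50653}$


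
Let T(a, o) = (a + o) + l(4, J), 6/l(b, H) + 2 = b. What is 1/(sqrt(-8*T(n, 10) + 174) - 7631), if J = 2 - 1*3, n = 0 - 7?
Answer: -7631/58232035 - 3*sqrt(14)/58232035 ≈ -0.00013124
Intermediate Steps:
n = -7
J = -1 (J = 2 - 3 = -1)
l(b, H) = 6/(-2 + b)
T(a, o) = 3 + a + o (T(a, o) = (a + o) + 6/(-2 + 4) = (a + o) + 6/2 = (a + o) + 6*(1/2) = (a + o) + 3 = 3 + a + o)
1/(sqrt(-8*T(n, 10) + 174) - 7631) = 1/(sqrt(-8*(3 - 7 + 10) + 174) - 7631) = 1/(sqrt(-8*6 + 174) - 7631) = 1/(sqrt(-48 + 174) - 7631) = 1/(sqrt(126) - 7631) = 1/(3*sqrt(14) - 7631) = 1/(-7631 + 3*sqrt(14))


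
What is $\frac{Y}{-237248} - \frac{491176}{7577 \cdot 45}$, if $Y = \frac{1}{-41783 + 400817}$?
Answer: $- \frac{13946140009258999}{9681144087288960} \approx -1.4405$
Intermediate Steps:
$Y = \frac{1}{359034} \approx 2.7853 \cdot 10^{-6}$
$\frac{Y}{-237248} - \frac{491176}{7577 \cdot 45} = \frac{1}{359034 \left(-237248\right)} - \frac{491176}{7577 \cdot 45} = \frac{1}{359034} \left(- \frac{1}{237248}\right) - \frac{491176}{340965} = - \frac{1}{85180098432} - \frac{491176}{340965} = - \frac{13946140009258999}{9681144087288960}$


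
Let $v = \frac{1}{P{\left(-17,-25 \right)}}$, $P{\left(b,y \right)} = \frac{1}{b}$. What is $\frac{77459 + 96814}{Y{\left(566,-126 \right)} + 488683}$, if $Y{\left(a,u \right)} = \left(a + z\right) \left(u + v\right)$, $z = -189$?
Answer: $\frac{58091}{144924} \approx 0.40084$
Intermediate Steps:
$v = -17$ ($v = \frac{1}{\frac{1}{-17}} = \frac{1}{- \frac{1}{17}} = -17$)
$Y{\left(a,u \right)} = \left(-189 + a\right) \left(-17 + u\right)$ ($Y{\left(a,u \right)} = \left(a - 189\right) \left(u - 17\right) = \left(-189 + a\right) \left(-17 + u\right)$)
$\frac{77459 + 96814}{Y{\left(566,-126 \right)} + 488683} = \frac{77459 + 96814}{\left(3213 - -23814 - 9622 + 566 \left(-126\right)\right) + 488683} = \frac{174273}{\left(3213 + 23814 - 9622 - 71316\right) + 488683} = \frac{174273}{-53911 + 488683} = \frac{174273}{434772} = 174273 \cdot \frac{1}{434772} = \frac{58091}{144924}$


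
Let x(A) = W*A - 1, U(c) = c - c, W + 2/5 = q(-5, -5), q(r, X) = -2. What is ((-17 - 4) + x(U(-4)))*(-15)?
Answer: 330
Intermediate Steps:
W = -12/5 (W = -⅖ - 2 = -12/5 ≈ -2.4000)
U(c) = 0
x(A) = -1 - 12*A/5 (x(A) = -12*A/5 - 1 = -1 - 12*A/5)
((-17 - 4) + x(U(-4)))*(-15) = ((-17 - 4) + (-1 - 12/5*0))*(-15) = (-21 + (-1 + 0))*(-15) = (-21 - 1)*(-15) = -22*(-15) = 330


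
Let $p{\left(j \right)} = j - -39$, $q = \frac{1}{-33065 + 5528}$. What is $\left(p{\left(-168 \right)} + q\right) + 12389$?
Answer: $\frac{337603619}{27537} \approx 12260.0$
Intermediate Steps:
$q = - \frac{1}{27537}$ ($q = \frac{1}{-27537} = - \frac{1}{27537} \approx -3.6315 \cdot 10^{-5}$)
$p{\left(j \right)} = 39 + j$ ($p{\left(j \right)} = j + 39 = 39 + j$)
$\left(p{\left(-168 \right)} + q\right) + 12389 = \left(\left(39 - 168\right) - \frac{1}{27537}\right) + 12389 = \left(-129 - \frac{1}{27537}\right) + 12389 = - \frac{3552274}{27537} + 12389 = \frac{337603619}{27537}$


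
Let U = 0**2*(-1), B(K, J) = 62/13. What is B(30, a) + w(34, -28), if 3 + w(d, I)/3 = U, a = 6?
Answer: -55/13 ≈ -4.2308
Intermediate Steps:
B(K, J) = 62/13 (B(K, J) = 62*(1/13) = 62/13)
U = 0 (U = 0*(-1) = 0)
w(d, I) = -9 (w(d, I) = -9 + 3*0 = -9 + 0 = -9)
B(30, a) + w(34, -28) = 62/13 - 9 = -55/13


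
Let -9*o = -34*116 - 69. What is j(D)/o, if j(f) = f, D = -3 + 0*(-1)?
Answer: -27/4013 ≈ -0.0067281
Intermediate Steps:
D = -3 (D = -3 + 0 = -3)
o = 4013/9 (o = -(-34*116 - 69)/9 = -(-3944 - 69)/9 = -1/9*(-4013) = 4013/9 ≈ 445.89)
j(D)/o = -3/4013/9 = -3*9/4013 = -27/4013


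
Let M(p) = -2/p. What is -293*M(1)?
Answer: 586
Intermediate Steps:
-293*M(1) = -(-586)/1 = -(-586) = -293*(-2) = 586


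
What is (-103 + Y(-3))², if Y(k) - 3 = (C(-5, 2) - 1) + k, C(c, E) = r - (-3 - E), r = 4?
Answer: 9025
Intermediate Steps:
C(c, E) = 7 + E (C(c, E) = 4 - (-3 - E) = 4 + (3 + E) = 7 + E)
Y(k) = 11 + k (Y(k) = 3 + (((7 + 2) - 1) + k) = 3 + ((9 - 1) + k) = 3 + (8 + k) = 11 + k)
(-103 + Y(-3))² = (-103 + (11 - 3))² = (-103 + 8)² = (-95)² = 9025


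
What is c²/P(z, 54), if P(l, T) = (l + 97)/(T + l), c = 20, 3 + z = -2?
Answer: 4900/23 ≈ 213.04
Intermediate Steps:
z = -5 (z = -3 - 2 = -5)
P(l, T) = (97 + l)/(T + l)
c²/P(z, 54) = 20²/(((97 - 5)/(54 - 5))) = 400/((92/49)) = 400/(((1/49)*92)) = 400/(92/49) = 400*(49/92) = 4900/23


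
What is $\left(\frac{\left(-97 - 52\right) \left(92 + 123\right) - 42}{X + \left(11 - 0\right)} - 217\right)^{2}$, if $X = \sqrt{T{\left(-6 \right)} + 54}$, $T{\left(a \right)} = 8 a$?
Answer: $\frac{148907954778}{13225} - \frac{24237509508 \sqrt{6}}{13225} \approx 6.7704 \cdot 10^{6}$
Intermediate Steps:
$X = \sqrt{6}$ ($X = \sqrt{8 \left(-6\right) + 54} = \sqrt{-48 + 54} = \sqrt{6} \approx 2.4495$)
$\left(\frac{\left(-97 - 52\right) \left(92 + 123\right) - 42}{X + \left(11 - 0\right)} - 217\right)^{2} = \left(\frac{\left(-97 - 52\right) \left(92 + 123\right) - 42}{\sqrt{6} + \left(11 - 0\right)} - 217\right)^{2} = \left(\frac{\left(-149\right) 215 - 42}{\sqrt{6} + \left(11 + 0\right)} - 217\right)^{2} = \left(\frac{-32035 - 42}{\sqrt{6} + 11} - 217\right)^{2} = \left(- \frac{32077}{11 + \sqrt{6}} - 217\right)^{2} = \left(-217 - \frac{32077}{11 + \sqrt{6}}\right)^{2}$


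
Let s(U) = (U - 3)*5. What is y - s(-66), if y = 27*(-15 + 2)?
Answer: -6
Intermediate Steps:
y = -351 (y = 27*(-13) = -351)
s(U) = -15 + 5*U (s(U) = (-3 + U)*5 = -15 + 5*U)
y - s(-66) = -351 - (-15 + 5*(-66)) = -351 - (-15 - 330) = -351 - 1*(-345) = -351 + 345 = -6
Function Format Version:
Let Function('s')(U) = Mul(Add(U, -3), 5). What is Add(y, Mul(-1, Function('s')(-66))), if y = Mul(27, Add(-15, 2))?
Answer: -6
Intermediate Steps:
y = -351 (y = Mul(27, -13) = -351)
Function('s')(U) = Add(-15, Mul(5, U)) (Function('s')(U) = Mul(Add(-3, U), 5) = Add(-15, Mul(5, U)))
Add(y, Mul(-1, Function('s')(-66))) = Add(-351, Mul(-1, Add(-15, Mul(5, -66)))) = Add(-351, Mul(-1, Add(-15, -330))) = Add(-351, Mul(-1, -345)) = Add(-351, 345) = -6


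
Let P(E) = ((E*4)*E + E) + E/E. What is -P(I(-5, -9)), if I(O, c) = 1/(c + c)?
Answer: -155/162 ≈ -0.95679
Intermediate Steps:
I(O, c) = 1/(2*c)
P(E) = 1 + E + 4*E**2 (P(E) = ((4*E)*E + E) + 1 = (4*E**2 + E) + 1 = (E + 4*E**2) + 1 = 1 + E + 4*E**2)
-P(I(-5, -9)) = -(1 + (1/2)/(-9) + 4*((1/2)/(-9))**2) = -(1 + (1/2)*(-1/9) + 4*((1/2)*(-1/9))**2) = -(1 - 1/18 + 4*(-1/18)**2) = -(1 - 1/18 + 4*(1/324)) = -(1 - 1/18 + 1/81) = -1*155/162 = -155/162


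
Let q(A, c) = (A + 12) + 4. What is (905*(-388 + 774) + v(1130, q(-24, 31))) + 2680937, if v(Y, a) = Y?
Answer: 3031397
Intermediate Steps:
q(A, c) = 16 + A (q(A, c) = (12 + A) + 4 = 16 + A)
(905*(-388 + 774) + v(1130, q(-24, 31))) + 2680937 = (905*(-388 + 774) + 1130) + 2680937 = (905*386 + 1130) + 2680937 = (349330 + 1130) + 2680937 = 350460 + 2680937 = 3031397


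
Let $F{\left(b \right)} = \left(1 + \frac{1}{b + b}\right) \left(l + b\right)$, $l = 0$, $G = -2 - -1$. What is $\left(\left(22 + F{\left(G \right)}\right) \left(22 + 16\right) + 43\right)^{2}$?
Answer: $739600$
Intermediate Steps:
$G = -1$ ($G = -2 + 1 = -1$)
$F{\left(b \right)} = b \left(1 + \frac{1}{2 b}\right)$ ($F{\left(b \right)} = \left(1 + \frac{1}{b + b}\right) \left(0 + b\right) = \left(1 + \frac{1}{2 b}\right) b = b \left(1 + \frac{1}{2 b}\right)$)
$\left(\left(22 + F{\left(G \right)}\right) \left(22 + 16\right) + 43\right)^{2} = \left(\left(22 + \left(\frac{1}{2} - 1\right)\right) \left(22 + 16\right) + 43\right)^{2} = \left(\left(22 - \frac{1}{2}\right) 38 + 43\right)^{2} = \left(\frac{43}{2} \cdot 38 + 43\right)^{2} = \left(817 + 43\right)^{2} = 860^{2} = 739600$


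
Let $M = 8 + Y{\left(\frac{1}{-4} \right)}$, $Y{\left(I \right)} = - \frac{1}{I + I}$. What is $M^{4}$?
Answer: $10000$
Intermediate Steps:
$Y{\left(I \right)} = - \frac{1}{2 I}$
$M = 10$ ($M = 8 - \frac{1}{2 \frac{1}{-4}} = 8 - \frac{1}{2 \left(- \frac{1}{4}\right)} = 8 - -2 = 8 + 2 = 10$)
$M^{4} = 10^{4} = 10000$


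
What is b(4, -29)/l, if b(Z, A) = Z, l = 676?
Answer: 1/169 ≈ 0.0059172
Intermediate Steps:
b(4, -29)/l = 4/676 = 4*(1/676) = 1/169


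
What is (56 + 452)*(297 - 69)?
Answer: 115824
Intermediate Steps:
(56 + 452)*(297 - 69) = 508*228 = 115824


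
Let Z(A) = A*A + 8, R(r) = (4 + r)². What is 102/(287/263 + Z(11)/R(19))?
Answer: 7095477/92875 ≈ 76.398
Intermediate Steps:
Z(A) = 8 + A² (Z(A) = A² + 8 = 8 + A²)
102/(287/263 + Z(11)/R(19)) = 102/(287/263 + (8 + 11²)/((4 + 19)²)) = 102/(287*(1/263) + (8 + 121)/(23²)) = 102/(287/263 + 129/529) = 102/(185750/139127) = 102*(139127/185750) = 7095477/92875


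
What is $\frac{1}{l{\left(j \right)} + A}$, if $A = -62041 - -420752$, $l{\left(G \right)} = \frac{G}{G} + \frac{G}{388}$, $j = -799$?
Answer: $\frac{388}{139179457} \approx 2.7878 \cdot 10^{-6}$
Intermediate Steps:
$l{\left(G \right)} = 1 + \frac{G}{388}$ ($l{\left(G \right)} = 1 + G \frac{1}{388} = 1 + \frac{G}{388}$)
$A = 358711$ ($A = -62041 + 420752 = 358711$)
$\frac{1}{l{\left(j \right)} + A} = \frac{1}{\left(1 + \frac{1}{388} \left(-799\right)\right) + 358711} = \frac{1}{\left(1 - \frac{799}{388}\right) + 358711} = \frac{1}{- \frac{411}{388} + 358711} = \frac{1}{\frac{139179457}{388}} = \frac{388}{139179457}$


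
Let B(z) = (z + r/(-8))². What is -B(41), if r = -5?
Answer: -110889/64 ≈ -1732.6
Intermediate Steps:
B(z) = (5/8 + z)² (B(z) = (z - 5/(-8))² = (z - 5*(-⅛))² = (z + 5/8)² = (5/8 + z)²)
-B(41) = -(5 + 8*41)²/64 = -(5 + 328)²/64 = -333²/64 = -110889/64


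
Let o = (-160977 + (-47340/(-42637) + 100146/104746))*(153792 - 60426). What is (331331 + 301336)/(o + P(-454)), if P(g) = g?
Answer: -201823267605981/4794497229365057450 ≈ -4.2095e-5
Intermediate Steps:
o = -4794497084537267328/319003943 (o = (-160977 + (-47340*(-1/42637) + 100146*(1/104746)))*93366 = (-160977 + (47340/42637 + 50073/52373))*93366 = (-160977 + 4614300321/2233027601)*93366 = -359461469825856/2233027601*93366 = -4794497084537267328/319003943 ≈ -1.5030e+10)
(331331 + 301336)/(o + P(-454)) = (331331 + 301336)/(-4794497084537267328/319003943 - 454) = 632667/(-4794497229365057450/319003943) = 632667*(-319003943/4794497229365057450) = -201823267605981/4794497229365057450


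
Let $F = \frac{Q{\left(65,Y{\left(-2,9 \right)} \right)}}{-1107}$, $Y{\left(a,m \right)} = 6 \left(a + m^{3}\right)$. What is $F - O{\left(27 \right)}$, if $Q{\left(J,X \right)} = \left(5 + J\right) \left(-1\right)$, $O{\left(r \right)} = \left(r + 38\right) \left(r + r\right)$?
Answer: $- \frac{3885500}{1107} \approx -3509.9$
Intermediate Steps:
$O{\left(r \right)} = 2 r \left(38 + r\right)$ ($O{\left(r \right)} = \left(38 + r\right) 2 r = 2 r \left(38 + r\right)$)
$Y{\left(a,m \right)} = 6 a + 6 m^{3}$
$Q{\left(J,X \right)} = -5 - J$
$F = \frac{70}{1107}$ ($F = \frac{-5 - 65}{-1107} = \left(-5 - 65\right) \left(- \frac{1}{1107}\right) = \left(-70\right) \left(- \frac{1}{1107}\right) = \frac{70}{1107} \approx 0.063234$)
$F - O{\left(27 \right)} = \frac{70}{1107} - 2 \cdot 27 \left(38 + 27\right) = \frac{70}{1107} - 2 \cdot 27 \cdot 65 = \frac{70}{1107} - 3510 = - \frac{3885500}{1107}$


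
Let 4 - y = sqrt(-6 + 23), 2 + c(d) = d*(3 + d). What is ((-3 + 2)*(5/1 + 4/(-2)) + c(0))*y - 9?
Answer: -29 + 5*sqrt(17) ≈ -8.3845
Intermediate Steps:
c(d) = -2 + d*(3 + d)
y = 4 - sqrt(17) (y = 4 - sqrt(-6 + 23) = 4 - sqrt(17) ≈ -0.12311)
((-3 + 2)*(5/1 + 4/(-2)) + c(0))*y - 9 = ((-3 + 2)*(5/1 + 4/(-2)) + (-2 + 0**2 + 3*0))*(4 - sqrt(17)) - 9 = (-(5*1 + 4*(-1/2)) + (-2 + 0 + 0))*(4 - sqrt(17)) - 9 = (-(5 - 2) - 2)*(4 - sqrt(17)) - 9 = (-1*3 - 2)*(4 - sqrt(17)) - 9 = (-3 - 2)*(4 - sqrt(17)) - 9 = -5*(4 - sqrt(17)) - 9 = (-20 + 5*sqrt(17)) - 9 = -29 + 5*sqrt(17)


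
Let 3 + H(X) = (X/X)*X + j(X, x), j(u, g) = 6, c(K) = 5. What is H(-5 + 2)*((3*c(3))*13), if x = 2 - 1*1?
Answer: 0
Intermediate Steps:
x = 1 (x = 2 - 1 = 1)
H(X) = 3 + X (H(X) = -3 + ((X/X)*X + 6) = -3 + (1*X + 6) = -3 + (X + 6) = -3 + (6 + X) = 3 + X)
H(-5 + 2)*((3*c(3))*13) = (3 + (-5 + 2))*((3*5)*13) = (3 - 3)*(15*13) = 0*195 = 0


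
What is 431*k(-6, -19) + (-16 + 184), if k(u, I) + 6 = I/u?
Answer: -6319/6 ≈ -1053.2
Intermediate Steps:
k(u, I) = -6 + I/u
431*k(-6, -19) + (-16 + 184) = 431*(-6 - 19/(-6)) + (-16 + 184) = 431*(-6 - 19*(-⅙)) + 168 = 431*(-6 + 19/6) + 168 = 431*(-17/6) + 168 = -7327/6 + 168 = -6319/6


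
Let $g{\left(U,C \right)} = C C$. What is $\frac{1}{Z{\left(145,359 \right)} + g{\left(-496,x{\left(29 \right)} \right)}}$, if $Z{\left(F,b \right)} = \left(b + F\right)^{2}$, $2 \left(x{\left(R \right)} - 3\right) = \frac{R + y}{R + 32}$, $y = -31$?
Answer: $\frac{3721}{945226660} \approx 3.9366 \cdot 10^{-6}$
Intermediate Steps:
$x{\left(R \right)} = 3 + \frac{-31 + R}{2 \left(32 + R\right)}$ ($x{\left(R \right)} = 3 + \frac{\left(R - 31\right) \frac{1}{R + 32}}{2} = 3 + \frac{\left(-31 + R\right) \frac{1}{32 + R}}{2} = 3 + \frac{\frac{1}{32 + R} \left(-31 + R\right)}{2} = 3 + \frac{-31 + R}{2 \left(32 + R\right)}$)
$g{\left(U,C \right)} = C^{2}$
$Z{\left(F,b \right)} = \left(F + b\right)^{2}$
$\frac{1}{Z{\left(145,359 \right)} + g{\left(-496,x{\left(29 \right)} \right)}} = \frac{1}{\left(145 + 359\right)^{2} + \left(\frac{7 \left(23 + 29\right)}{2 \left(32 + 29\right)}\right)^{2}} = \frac{1}{504^{2} + \left(\frac{7}{2} \cdot \frac{1}{61} \cdot 52\right)^{2}} = \frac{1}{254016 + \left(\frac{7}{2} \cdot \frac{1}{61} \cdot 52\right)^{2}} = \frac{1}{254016 + \left(\frac{182}{61}\right)^{2}} = \frac{1}{254016 + \frac{33124}{3721}} = \frac{1}{\frac{945226660}{3721}} = \frac{3721}{945226660}$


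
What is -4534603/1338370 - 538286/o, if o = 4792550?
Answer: -320753392021/91631502050 ≈ -3.5005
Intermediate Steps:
-4534603/1338370 - 538286/o = -4534603/1338370 - 538286/4792550 = -4534603*1/1338370 - 538286*1/4792550 = -4534603/1338370 - 38449/342325 = -320753392021/91631502050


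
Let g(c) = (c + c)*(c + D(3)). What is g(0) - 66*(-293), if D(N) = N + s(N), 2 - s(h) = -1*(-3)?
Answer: 19338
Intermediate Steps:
s(h) = -1 (s(h) = 2 - (-1)*(-3) = 2 - 1*3 = 2 - 3 = -1)
D(N) = -1 + N (D(N) = N - 1 = -1 + N)
g(c) = 2*c*(2 + c) (g(c) = (c + c)*(c + (-1 + 3)) = (2*c)*(c + 2) = (2*c)*(2 + c) = 2*c*(2 + c))
g(0) - 66*(-293) = 2*0*(2 + 0) - 66*(-293) = 2*0*2 + 19338 = 0 + 19338 = 19338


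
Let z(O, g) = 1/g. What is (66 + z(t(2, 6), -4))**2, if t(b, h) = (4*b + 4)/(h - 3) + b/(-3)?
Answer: 69169/16 ≈ 4323.1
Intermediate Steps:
t(b, h) = -b/3 + (4 + 4*b)/(-3 + h) (t(b, h) = (4 + 4*b)/(-3 + h) + b*(-1/3) = (4 + 4*b)/(-3 + h) - b/3 = -b/3 + (4 + 4*b)/(-3 + h))
(66 + z(t(2, 6), -4))**2 = (66 + 1/(-4))**2 = (66 - 1/4)**2 = (263/4)**2 = 69169/16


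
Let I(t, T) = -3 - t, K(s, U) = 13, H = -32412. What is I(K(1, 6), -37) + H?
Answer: -32428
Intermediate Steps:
I(K(1, 6), -37) + H = (-3 - 1*13) - 32412 = (-3 - 13) - 32412 = -16 - 32412 = -32428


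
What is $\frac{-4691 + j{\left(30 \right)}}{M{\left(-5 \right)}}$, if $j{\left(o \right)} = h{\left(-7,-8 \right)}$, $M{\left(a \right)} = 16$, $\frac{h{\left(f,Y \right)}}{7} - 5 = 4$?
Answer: $- \frac{1157}{4} \approx -289.25$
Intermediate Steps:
$h{\left(f,Y \right)} = 63$ ($h{\left(f,Y \right)} = 35 + 7 \cdot 4 = 35 + 28 = 63$)
$j{\left(o \right)} = 63$
$\frac{-4691 + j{\left(30 \right)}}{M{\left(-5 \right)}} = \frac{-4691 + 63}{16} = \left(-4628\right) \frac{1}{16} = - \frac{1157}{4}$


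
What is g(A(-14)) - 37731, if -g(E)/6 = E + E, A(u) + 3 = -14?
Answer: -37527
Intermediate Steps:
A(u) = -17 (A(u) = -3 - 14 = -17)
g(E) = -12*E (g(E) = -6*(E + E) = -12*E)
g(A(-14)) - 37731 = -12*(-17) - 37731 = 204 - 37731 = -37527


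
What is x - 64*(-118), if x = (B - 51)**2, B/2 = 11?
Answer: 8393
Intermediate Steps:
B = 22 (B = 2*11 = 22)
x = 841 (x = (22 - 51)**2 = (-29)**2 = 841)
x - 64*(-118) = 841 - 64*(-118) = 841 + 7552 = 8393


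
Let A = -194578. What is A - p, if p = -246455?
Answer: 51877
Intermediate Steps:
A - p = -194578 - 1*(-246455) = -194578 + 246455 = 51877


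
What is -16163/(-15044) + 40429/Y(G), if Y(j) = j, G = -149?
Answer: -605805589/2241556 ≈ -270.26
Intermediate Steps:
-16163/(-15044) + 40429/Y(G) = -16163/(-15044) + 40429/(-149) = -16163*(-1/15044) + 40429*(-1/149) = 16163/15044 - 40429/149 = -605805589/2241556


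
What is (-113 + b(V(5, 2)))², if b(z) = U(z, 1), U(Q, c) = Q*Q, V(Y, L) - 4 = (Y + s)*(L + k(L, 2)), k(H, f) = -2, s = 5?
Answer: 9409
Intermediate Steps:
V(Y, L) = 4 + (-2 + L)*(5 + Y) (V(Y, L) = 4 + (Y + 5)*(L - 2) = 4 + (5 + Y)*(-2 + L) = 4 + (-2 + L)*(5 + Y))
U(Q, c) = Q²
b(z) = z²
(-113 + b(V(5, 2)))² = (-113 + (-6 - 2*5 + 5*2 + 2*5)²)² = (-113 + (-6 - 10 + 10 + 10)²)² = (-113 + 4²)² = (-113 + 16)² = (-97)² = 9409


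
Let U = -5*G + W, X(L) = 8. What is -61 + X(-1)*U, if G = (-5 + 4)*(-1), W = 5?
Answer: -61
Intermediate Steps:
G = 1 (G = -1*(-1) = 1)
U = 0 (U = -5*1 + 5 = -5 + 5 = 0)
-61 + X(-1)*U = -61 + 8*0 = -61 + 0 = -61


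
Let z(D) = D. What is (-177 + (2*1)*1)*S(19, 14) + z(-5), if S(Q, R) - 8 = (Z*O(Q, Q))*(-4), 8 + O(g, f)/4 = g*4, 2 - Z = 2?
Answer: -1405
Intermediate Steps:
Z = 0 (Z = 2 - 1*2 = 2 - 2 = 0)
O(g, f) = -32 + 16*g (O(g, f) = -32 + 4*(g*4) = -32 + 4*(4*g) = -32 + 16*g)
S(Q, R) = 8 (S(Q, R) = 8 + (0*(-32 + 16*Q))*(-4) = 8 + 0*(-4) = 8 + 0 = 8)
(-177 + (2*1)*1)*S(19, 14) + z(-5) = (-177 + (2*1)*1)*8 - 5 = (-177 + 2*1)*8 - 5 = (-177 + 2)*8 - 5 = -175*8 - 5 = -1400 - 5 = -1405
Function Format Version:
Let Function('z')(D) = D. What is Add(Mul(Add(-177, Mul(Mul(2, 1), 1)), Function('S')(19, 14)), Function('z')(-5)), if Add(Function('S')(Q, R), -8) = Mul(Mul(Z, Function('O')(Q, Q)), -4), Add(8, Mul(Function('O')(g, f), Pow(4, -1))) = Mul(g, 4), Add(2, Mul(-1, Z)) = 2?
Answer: -1405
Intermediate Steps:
Z = 0 (Z = Add(2, Mul(-1, 2)) = Add(2, -2) = 0)
Function('O')(g, f) = Add(-32, Mul(16, g)) (Function('O')(g, f) = Add(-32, Mul(4, Mul(g, 4))) = Add(-32, Mul(4, Mul(4, g))) = Add(-32, Mul(16, g)))
Function('S')(Q, R) = 8 (Function('S')(Q, R) = Add(8, Mul(Mul(0, Add(-32, Mul(16, Q))), -4)) = Add(8, Mul(0, -4)) = Add(8, 0) = 8)
Add(Mul(Add(-177, Mul(Mul(2, 1), 1)), Function('S')(19, 14)), Function('z')(-5)) = Add(Mul(Add(-177, Mul(Mul(2, 1), 1)), 8), -5) = Add(Mul(Add(-177, Mul(2, 1)), 8), -5) = Add(Mul(Add(-177, 2), 8), -5) = Add(Mul(-175, 8), -5) = Add(-1400, -5) = -1405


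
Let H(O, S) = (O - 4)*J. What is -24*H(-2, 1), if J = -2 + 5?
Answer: 432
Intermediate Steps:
J = 3
H(O, S) = -12 + 3*O (H(O, S) = (O - 4)*3 = (-4 + O)*3 = -12 + 3*O)
-24*H(-2, 1) = -24*(-12 + 3*(-2)) = -24*(-12 - 6) = -24*(-18) = 432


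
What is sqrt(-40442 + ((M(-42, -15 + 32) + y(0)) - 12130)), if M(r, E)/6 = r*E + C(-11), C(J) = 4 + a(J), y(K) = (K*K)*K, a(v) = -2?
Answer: 6*I*sqrt(1579) ≈ 238.42*I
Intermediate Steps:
y(K) = K**3 (y(K) = K**2*K = K**3)
C(J) = 2 (C(J) = 4 - 2 = 2)
M(r, E) = 12 + 6*E*r (M(r, E) = 6*(r*E + 2) = 6*(E*r + 2) = 6*(2 + E*r) = 12 + 6*E*r)
sqrt(-40442 + ((M(-42, -15 + 32) + y(0)) - 12130)) = sqrt(-40442 + (((12 + 6*(-15 + 32)*(-42)) + 0**3) - 12130)) = sqrt(-40442 + (((12 + 6*17*(-42)) + 0) - 12130)) = sqrt(-40442 + (((12 - 4284) + 0) - 12130)) = sqrt(-40442 + ((-4272 + 0) - 12130)) = sqrt(-40442 + (-4272 - 12130)) = sqrt(-40442 - 16402) = sqrt(-56844) = 6*I*sqrt(1579)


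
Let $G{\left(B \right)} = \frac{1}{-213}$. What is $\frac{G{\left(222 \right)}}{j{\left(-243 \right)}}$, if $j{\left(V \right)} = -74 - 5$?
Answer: $\frac{1}{16827} \approx 5.9428 \cdot 10^{-5}$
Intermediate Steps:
$j{\left(V \right)} = -79$
$G{\left(B \right)} = - \frac{1}{213}$
$\frac{G{\left(222 \right)}}{j{\left(-243 \right)}} = - \frac{1}{213 \left(-79\right)} = \left(- \frac{1}{213}\right) \left(- \frac{1}{79}\right) = \frac{1}{16827}$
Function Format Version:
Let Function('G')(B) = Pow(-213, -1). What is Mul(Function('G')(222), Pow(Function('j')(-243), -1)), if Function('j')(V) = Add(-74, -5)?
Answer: Rational(1, 16827) ≈ 5.9428e-5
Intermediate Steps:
Function('j')(V) = -79
Function('G')(B) = Rational(-1, 213)
Mul(Function('G')(222), Pow(Function('j')(-243), -1)) = Mul(Rational(-1, 213), Pow(-79, -1)) = Mul(Rational(-1, 213), Rational(-1, 79)) = Rational(1, 16827)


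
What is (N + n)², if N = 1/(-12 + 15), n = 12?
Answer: 1369/9 ≈ 152.11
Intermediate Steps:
N = ⅓ (N = 1/3 = ⅓ ≈ 0.33333)
(N + n)² = (⅓ + 12)² = (37/3)² = 1369/9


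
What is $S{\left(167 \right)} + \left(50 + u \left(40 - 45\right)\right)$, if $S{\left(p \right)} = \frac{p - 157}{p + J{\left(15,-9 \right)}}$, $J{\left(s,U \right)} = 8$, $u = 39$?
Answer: $- \frac{5073}{35} \approx -144.94$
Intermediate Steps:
$S{\left(p \right)} = \frac{-157 + p}{8 + p}$ ($S{\left(p \right)} = \frac{p - 157}{p + 8} = \frac{-157 + p}{8 + p}$)
$S{\left(167 \right)} + \left(50 + u \left(40 - 45\right)\right) = \frac{-157 + 167}{8 + 167} + \left(50 + 39 \left(40 - 45\right)\right) = \frac{1}{175} \cdot 10 + \left(50 + 39 \left(40 - 45\right)\right) = \frac{1}{175} \cdot 10 + \left(50 + 39 \left(-5\right)\right) = \frac{2}{35} + \left(50 - 195\right) = \frac{2}{35} - 145 = - \frac{5073}{35}$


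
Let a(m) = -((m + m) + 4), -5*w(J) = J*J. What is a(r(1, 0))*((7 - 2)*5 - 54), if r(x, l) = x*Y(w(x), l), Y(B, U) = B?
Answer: 522/5 ≈ 104.40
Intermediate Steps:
w(J) = -J**2/5 (w(J) = -J*J/5 = -J**2/5)
r(x, l) = -x**3/5 (r(x, l) = x*(-x**2/5) = -x**3/5)
a(m) = -4 - 2*m (a(m) = -(2*m + 4) = -(4 + 2*m) = -4 - 2*m)
a(r(1, 0))*((7 - 2)*5 - 54) = (-4 - (-2)*1**3/5)*((7 - 2)*5 - 54) = (-4 - (-2)/5)*(5*5 - 54) = (-4 - 2*(-1/5))*(25 - 54) = (-4 + 2/5)*(-29) = -18/5*(-29) = 522/5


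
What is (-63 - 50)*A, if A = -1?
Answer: 113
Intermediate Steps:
(-63 - 50)*A = (-63 - 50)*(-1) = -113*(-1) = 113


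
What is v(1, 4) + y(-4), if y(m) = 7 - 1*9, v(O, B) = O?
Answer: -1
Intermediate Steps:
y(m) = -2 (y(m) = 7 - 9 = -2)
v(1, 4) + y(-4) = 1 - 2 = -1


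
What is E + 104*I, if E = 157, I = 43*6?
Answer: 26989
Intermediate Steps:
I = 258
E + 104*I = 157 + 104*258 = 157 + 26832 = 26989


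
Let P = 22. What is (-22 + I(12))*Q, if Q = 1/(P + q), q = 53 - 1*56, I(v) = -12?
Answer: -34/19 ≈ -1.7895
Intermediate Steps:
q = -3 (q = 53 - 56 = -3)
Q = 1/19 (Q = 1/(22 - 3) = 1/19 ≈ 0.052632)
(-22 + I(12))*Q = (-22 - 12)*(1/19) = -34*1/19 = -34/19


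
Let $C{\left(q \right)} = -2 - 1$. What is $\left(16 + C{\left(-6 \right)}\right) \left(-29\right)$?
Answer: $-377$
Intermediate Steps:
$C{\left(q \right)} = -3$ ($C{\left(q \right)} = -2 - 1 = -3$)
$\left(16 + C{\left(-6 \right)}\right) \left(-29\right) = \left(16 - 3\right) \left(-29\right) = 13 \left(-29\right) = -377$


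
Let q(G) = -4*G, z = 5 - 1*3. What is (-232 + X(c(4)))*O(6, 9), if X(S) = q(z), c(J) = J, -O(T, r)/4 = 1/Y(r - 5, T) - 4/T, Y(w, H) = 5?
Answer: -448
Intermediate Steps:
O(T, r) = -4/5 + 16/T (O(T, r) = -4*(1/5 - 4/T) = -4/5 + 16/T)
z = 2 (z = 5 - 3 = 2)
X(S) = -8 (X(S) = -4*2 = -8)
(-232 + X(c(4)))*O(6, 9) = (-232 - 8)*(-4/5 + 16/6) = -240*(-4/5 + 16*(1/6)) = -240*(-4/5 + 8/3) = -240*28/15 = -448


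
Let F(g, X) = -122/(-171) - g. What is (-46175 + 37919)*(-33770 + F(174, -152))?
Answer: 15973439104/57 ≈ 2.8024e+8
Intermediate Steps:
F(g, X) = 122/171 - g (F(g, X) = -122*(-1/171) - g = 122/171 - g)
(-46175 + 37919)*(-33770 + F(174, -152)) = (-46175 + 37919)*(-33770 + (122/171 - 1*174)) = -8256*(-33770 + (122/171 - 174)) = -8256*(-33770 - 29632/171) = -8256*(-5804302/171) = 15973439104/57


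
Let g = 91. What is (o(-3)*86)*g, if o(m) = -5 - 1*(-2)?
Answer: -23478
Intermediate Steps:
o(m) = -3 (o(m) = -5 + 2 = -3)
(o(-3)*86)*g = -3*86*91 = -258*91 = -23478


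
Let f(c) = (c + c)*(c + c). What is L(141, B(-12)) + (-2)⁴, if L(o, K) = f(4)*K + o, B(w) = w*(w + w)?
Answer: 18589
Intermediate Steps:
f(c) = 4*c² (f(c) = (2*c)*(2*c) = 4*c²)
B(w) = 2*w² (B(w) = w*(2*w) = 2*w²)
L(o, K) = o + 64*K (L(o, K) = (4*4²)*K + o = (4*16)*K + o = 64*K + o = o + 64*K)
L(141, B(-12)) + (-2)⁴ = (141 + 64*(2*(-12)²)) + (-2)⁴ = (141 + 64*(2*144)) + 16 = (141 + 64*288) + 16 = (141 + 18432) + 16 = 18573 + 16 = 18589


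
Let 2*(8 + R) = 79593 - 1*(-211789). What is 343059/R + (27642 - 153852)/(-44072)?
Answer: 797760659/152870028 ≈ 5.2186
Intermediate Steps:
R = 145683 (R = -8 + (79593 - 1*(-211789))/2 = -8 + (79593 + 211789)/2 = -8 + (1/2)*291382 = -8 + 145691 = 145683)
343059/R + (27642 - 153852)/(-44072) = 343059/145683 + (27642 - 153852)/(-44072) = 343059*(1/145683) - 126210*(-1/44072) = 114353/48561 + 9015/3148 = 797760659/152870028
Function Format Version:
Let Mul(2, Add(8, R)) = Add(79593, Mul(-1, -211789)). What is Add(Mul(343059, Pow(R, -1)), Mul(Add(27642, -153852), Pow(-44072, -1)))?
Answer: Rational(797760659, 152870028) ≈ 5.2186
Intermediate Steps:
R = 145683 (R = Add(-8, Mul(Rational(1, 2), Add(79593, Mul(-1, -211789)))) = Add(-8, Mul(Rational(1, 2), Add(79593, 211789))) = Add(-8, Mul(Rational(1, 2), 291382)) = Add(-8, 145691) = 145683)
Add(Mul(343059, Pow(R, -1)), Mul(Add(27642, -153852), Pow(-44072, -1))) = Add(Mul(343059, Pow(145683, -1)), Mul(Add(27642, -153852), Pow(-44072, -1))) = Add(Mul(343059, Rational(1, 145683)), Mul(-126210, Rational(-1, 44072))) = Add(Rational(114353, 48561), Rational(9015, 3148)) = Rational(797760659, 152870028)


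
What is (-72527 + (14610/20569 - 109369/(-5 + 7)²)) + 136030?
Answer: 2975220307/82276 ≈ 36161.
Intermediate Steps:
(-72527 + (14610/20569 - 109369/(-5 + 7)²)) + 136030 = (-72527 + (14610*(1/20569) - 109369/(2²))) + 136030 = (-72527 + (14610/20569 - 109369/4)) + 136030 = (-72527 - 2249552521/82276) + 136030 = -8216783973/82276 + 136030 = 2975220307/82276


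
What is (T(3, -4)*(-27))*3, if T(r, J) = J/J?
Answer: -81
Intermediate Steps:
T(r, J) = 1
(T(3, -4)*(-27))*3 = (1*(-27))*3 = -27*3 = -81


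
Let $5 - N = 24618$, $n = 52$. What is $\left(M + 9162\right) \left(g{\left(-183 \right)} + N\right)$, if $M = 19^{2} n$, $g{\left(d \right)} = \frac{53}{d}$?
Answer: $- \frac{125821216688}{183} \approx -6.8755 \cdot 10^{8}$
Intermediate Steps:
$N = -24613$ ($N = 5 - 24618 = -24613$)
$M = 18772$ ($M = 19^{2} \cdot 52 = 361 \cdot 52 = 18772$)
$\left(M + 9162\right) \left(g{\left(-183 \right)} + N\right) = \left(18772 + 9162\right) \left(\frac{53}{-183} - 24613\right) = 27934 \left(53 \left(- \frac{1}{183}\right) - 24613\right) = 27934 \left(- \frac{53}{183} - 24613\right) = 27934 \left(- \frac{4504232}{183}\right) = - \frac{125821216688}{183}$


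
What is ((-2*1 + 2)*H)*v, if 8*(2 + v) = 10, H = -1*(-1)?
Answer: 0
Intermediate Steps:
H = 1
v = -¾ (v = -2 + (⅛)*10 = -2 + 5/4 = -¾ ≈ -0.75000)
((-2*1 + 2)*H)*v = ((-2*1 + 2)*1)*(-¾) = ((-2 + 2)*1)*(-¾) = (0*1)*(-¾) = 0*(-¾) = 0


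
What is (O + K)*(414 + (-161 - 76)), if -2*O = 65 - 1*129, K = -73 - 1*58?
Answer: -17523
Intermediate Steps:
K = -131 (K = -73 - 58 = -131)
O = 32 (O = -(65 - 1*129)/2 = -(65 - 129)/2 = -½*(-64) = 32)
(O + K)*(414 + (-161 - 76)) = (32 - 131)*(414 + (-161 - 76)) = -99*(414 - 237) = -99*177 = -17523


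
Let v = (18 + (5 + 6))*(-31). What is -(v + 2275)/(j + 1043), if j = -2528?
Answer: 1376/1485 ≈ 0.92660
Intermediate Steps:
v = -899 (v = (18 + 11)*(-31) = 29*(-31) = -899)
-(v + 2275)/(j + 1043) = -(-899 + 2275)/(-2528 + 1043) = -1376/(-1485) = -1376*(-1)/1485 = -1*(-1376/1485) = 1376/1485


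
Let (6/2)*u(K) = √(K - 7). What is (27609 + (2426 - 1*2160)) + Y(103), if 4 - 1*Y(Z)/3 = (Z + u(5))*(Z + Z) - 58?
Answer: -35593 - 206*I*√2 ≈ -35593.0 - 291.33*I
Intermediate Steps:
u(K) = √(-7 + K)/3 (u(K) = √(K - 7)/3 = √(-7 + K)/3)
Y(Z) = 186 - 6*Z*(Z + I*√2/3) (Y(Z) = 12 - 3*((Z + √(-7 + 5)/3)*(Z + Z) - 58) = 12 - 3*((Z + √(-2)/3)*(2*Z) - 58) = 12 - 3*((Z + (I*√2)/3)*(2*Z) - 58) = 12 - 3*((Z + I*√2/3)*(2*Z) - 58) = 12 - 3*(2*Z*(Z + I*√2/3) - 58) = 12 - 3*(-58 + 2*Z*(Z + I*√2/3)) = 12 + (174 - 6*Z*(Z + I*√2/3)) = 186 - 6*Z*(Z + I*√2/3))
(27609 + (2426 - 1*2160)) + Y(103) = (27609 + (2426 - 1*2160)) + (186 - 6*103² - 2*I*103*√2) = (27609 + (2426 - 2160)) + (186 - 6*10609 - 206*I*√2) = (27609 + 266) + (186 - 63654 - 206*I*√2) = 27875 + (-63468 - 206*I*√2) = -35593 - 206*I*√2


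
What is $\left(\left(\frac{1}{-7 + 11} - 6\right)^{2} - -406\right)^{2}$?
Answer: $\frac{49350625}{256} \approx 1.9278 \cdot 10^{5}$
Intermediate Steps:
$\left(\left(\frac{1}{-7 + 11} - 6\right)^{2} - -406\right)^{2} = \left(\left(\frac{1}{4} - 6\right)^{2} + 406\right)^{2} = \left(\left(- \frac{23}{4}\right)^{2} + 406\right)^{2} = \left(\frac{529}{16} + 406\right)^{2} = \left(\frac{7025}{16}\right)^{2} = \frac{49350625}{256}$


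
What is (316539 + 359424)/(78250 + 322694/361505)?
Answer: 14374353195/1664005232 ≈ 8.6384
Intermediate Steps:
(316539 + 359424)/(78250 + 322694/361505) = 675963/(78250 + 322694*(1/361505)) = 675963/(78250 + 18982/21265) = 675963/(1664005232/21265) = 675963*(21265/1664005232) = 14374353195/1664005232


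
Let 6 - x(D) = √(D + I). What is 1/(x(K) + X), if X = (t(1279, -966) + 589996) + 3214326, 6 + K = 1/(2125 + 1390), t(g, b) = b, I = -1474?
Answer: 13368817430/50846452203401859 + I*√18285729485/50846452203401859 ≈ 2.6293e-7 + 2.6595e-12*I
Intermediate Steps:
K = -21089/3515 (K = -6 + 1/(2125 + 1390) = -6 + 1/3515 = -21089/3515 ≈ -5.9997)
x(D) = 6 - √(-1474 + D) (x(D) = 6 - √(D - 1474) = 6 - √(-1474 + D))
X = 3803356 (X = (-966 + 589996) + 3214326 = 589030 + 3214326 = 3803356)
1/(x(K) + X) = 1/((6 - √(-1474 - 21089/3515)) + 3803356) = 1/((6 - √(-5202199/3515)) + 3803356) = 1/((6 - I*√18285729485/3515) + 3803356) = 1/(3803362 - I*√18285729485/3515)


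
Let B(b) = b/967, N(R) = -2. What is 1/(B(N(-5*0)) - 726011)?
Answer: -967/702052639 ≈ -1.3774e-6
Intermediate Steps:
B(b) = b/967 (B(b) = b*(1/967) = b/967)
1/(B(N(-5*0)) - 726011) = 1/((1/967)*(-2) - 726011) = 1/(-2/967 - 726011) = 1/(-702052639/967) = -967/702052639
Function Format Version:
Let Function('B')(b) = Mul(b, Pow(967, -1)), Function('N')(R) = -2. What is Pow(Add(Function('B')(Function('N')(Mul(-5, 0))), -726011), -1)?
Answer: Rational(-967, 702052639) ≈ -1.3774e-6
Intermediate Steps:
Function('B')(b) = Mul(Rational(1, 967), b) (Function('B')(b) = Mul(b, Rational(1, 967)) = Mul(Rational(1, 967), b))
Pow(Add(Function('B')(Function('N')(Mul(-5, 0))), -726011), -1) = Pow(Add(Mul(Rational(1, 967), -2), -726011), -1) = Pow(Add(Rational(-2, 967), -726011), -1) = Pow(Rational(-702052639, 967), -1) = Rational(-967, 702052639)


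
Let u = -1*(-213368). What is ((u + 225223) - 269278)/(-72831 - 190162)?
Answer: -169313/262993 ≈ -0.64379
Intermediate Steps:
u = 213368
((u + 225223) - 269278)/(-72831 - 190162) = ((213368 + 225223) - 269278)/(-72831 - 190162) = (438591 - 269278)/(-262993) = 169313*(-1/262993) = -169313/262993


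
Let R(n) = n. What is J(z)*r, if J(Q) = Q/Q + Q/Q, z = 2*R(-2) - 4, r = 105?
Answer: 210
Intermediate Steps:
z = -8 (z = 2*(-2) - 4 = -4 - 4 = -8)
J(Q) = 2 (J(Q) = 1 + 1 = 2)
J(z)*r = 2*105 = 210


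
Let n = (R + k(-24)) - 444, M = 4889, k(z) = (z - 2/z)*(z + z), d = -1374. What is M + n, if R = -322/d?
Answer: 3842552/687 ≈ 5593.2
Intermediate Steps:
k(z) = 2*z*(z - 2/z) (k(z) = (z - 2/z)*(2*z) = 2*z*(z - 2/z))
R = 161/687 (R = -322/(-1374) = -322*(-1/1374) = 161/687 ≈ 0.23435)
n = 483809/687 (n = (161/687 + (-4 + 2*(-24)²)) - 444 = (161/687 + (-4 + 2*576)) - 444 = (161/687 + (-4 + 1152)) - 444 = (161/687 + 1148) - 444 = 788837/687 - 444 = 483809/687 ≈ 704.23)
M + n = 4889 + 483809/687 = 3842552/687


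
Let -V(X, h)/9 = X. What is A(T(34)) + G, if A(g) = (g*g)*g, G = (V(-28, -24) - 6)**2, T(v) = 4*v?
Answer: 2575972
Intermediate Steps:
V(X, h) = -9*X
G = 60516 (G = (-9*(-28) - 6)**2 = (252 - 6)**2 = 246**2 = 60516)
A(g) = g**3 (A(g) = g**2*g = g**3)
A(T(34)) + G = (4*34)**3 + 60516 = 136**3 + 60516 = 2515456 + 60516 = 2575972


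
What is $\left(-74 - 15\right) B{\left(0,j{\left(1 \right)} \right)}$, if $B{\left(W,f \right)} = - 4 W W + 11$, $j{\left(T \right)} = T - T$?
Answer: $-979$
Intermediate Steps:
$j{\left(T \right)} = 0$
$B{\left(W,f \right)} = 11 - 4 W^{2}$ ($B{\left(W,f \right)} = - 4 W^{2} + 11 = 11 - 4 W^{2}$)
$\left(-74 - 15\right) B{\left(0,j{\left(1 \right)} \right)} = \left(-74 - 15\right) \left(11 - 4 \cdot 0^{2}\right) = \left(-74 + \left(-56 + 41\right)\right) \left(11 - 0\right) = \left(-74 - 15\right) \left(11 + 0\right) = \left(-89\right) 11 = -979$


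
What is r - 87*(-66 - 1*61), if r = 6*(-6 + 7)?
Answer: 11055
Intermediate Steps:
r = 6 (r = 6*1 = 6)
r - 87*(-66 - 1*61) = 6 - 87*(-66 - 1*61) = 6 - 87*(-66 - 61) = 6 - 87*(-127) = 6 + 11049 = 11055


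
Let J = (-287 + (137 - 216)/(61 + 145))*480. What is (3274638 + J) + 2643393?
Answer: 595348953/103 ≈ 5.7801e+6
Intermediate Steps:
J = -14208240/103 (J = (-287 - 79/206)*480 = -59201/206*480 = -14208240/103 ≈ -1.3794e+5)
(3274638 + J) + 2643393 = (3274638 - 14208240/103) + 2643393 = 323079474/103 + 2643393 = 595348953/103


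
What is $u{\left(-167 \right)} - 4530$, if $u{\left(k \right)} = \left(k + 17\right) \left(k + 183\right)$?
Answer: $-6930$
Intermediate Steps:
$u{\left(k \right)} = \left(17 + k\right) \left(183 + k\right)$
$u{\left(-167 \right)} - 4530 = \left(3111 + \left(-167\right)^{2} + 200 \left(-167\right)\right) - 4530 = \left(3111 + 27889 - 33400\right) - 4530 = -2400 - 4530 = -6930$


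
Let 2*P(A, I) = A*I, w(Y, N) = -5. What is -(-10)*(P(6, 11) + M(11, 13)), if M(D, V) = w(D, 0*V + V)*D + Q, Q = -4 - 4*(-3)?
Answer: -140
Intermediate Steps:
Q = 8 (Q = -4 + 12 = 8)
M(D, V) = 8 - 5*D (M(D, V) = -5*D + 8 = 8 - 5*D)
P(A, I) = A*I/2 (P(A, I) = (A*I)/2 = A*I/2)
-(-10)*(P(6, 11) + M(11, 13)) = -(-10)*((1/2)*6*11 + (8 - 5*11)) = -(-10)*(33 + (8 - 55)) = -(-10)*(33 - 47) = -(-10)*(-14) = -1*140 = -140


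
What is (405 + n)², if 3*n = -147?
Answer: 126736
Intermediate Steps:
n = -49 (n = (⅓)*(-147) = -49)
(405 + n)² = (405 - 49)² = 356² = 126736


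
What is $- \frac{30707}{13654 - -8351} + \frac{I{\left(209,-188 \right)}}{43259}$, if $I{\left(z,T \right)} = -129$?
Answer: $- \frac{1331192758}{951914295} \approx -1.3984$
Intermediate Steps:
$- \frac{30707}{13654 - -8351} + \frac{I{\left(209,-188 \right)}}{43259} = - \frac{30707}{13654 - -8351} - \frac{129}{43259} = - \frac{30707}{13654 + 8351} - \frac{129}{43259} = - \frac{30707}{22005} - \frac{129}{43259} = - \frac{1331192758}{951914295}$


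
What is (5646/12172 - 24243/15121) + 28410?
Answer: 2614365338145/92026406 ≈ 28409.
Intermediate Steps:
(5646/12172 - 24243/15121) + 28410 = (5646*(1/12172) - 24243*1/15121) + 28410 = (2823/6086 - 24243/15121) + 28410 = -104856315/92026406 + 28410 = 2614365338145/92026406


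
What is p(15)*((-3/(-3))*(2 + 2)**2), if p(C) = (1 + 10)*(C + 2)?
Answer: 2992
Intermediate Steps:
p(C) = 22 + 11*C (p(C) = 11*(2 + C) = 22 + 11*C)
p(15)*((-3/(-3))*(2 + 2)**2) = (22 + 11*15)*((-3/(-3))*(2 + 2)**2) = (22 + 165)*(-3*(-1/3)*4**2) = 187*(1*16) = 187*16 = 2992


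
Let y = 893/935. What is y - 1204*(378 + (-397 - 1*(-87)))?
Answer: -76549427/935 ≈ -81871.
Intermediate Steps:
y = 893/935 (y = 893*(1/935) = 893/935 ≈ 0.95508)
y - 1204*(378 + (-397 - 1*(-87))) = 893/935 - 1204*(378 + (-397 - 1*(-87))) = 893/935 - 1204*(378 + (-397 + 87)) = 893/935 - 1204*(378 - 310) = 893/935 - 1204*68 = 893/935 - 81872 = -76549427/935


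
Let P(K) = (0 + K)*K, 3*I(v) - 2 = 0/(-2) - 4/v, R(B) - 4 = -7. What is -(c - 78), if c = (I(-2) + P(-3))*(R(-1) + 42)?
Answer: -325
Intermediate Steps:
R(B) = -3 (R(B) = 4 - 7 = -3)
I(v) = ⅔ - 4/(3*v) (I(v) = ⅔ + (0/(-2) - 4/v)/3 = ⅔ + (0*(-½) - 4/v)/3 = ⅔ + (0 - 4/v)/3 = ⅔ + (-4/v)/3 = ⅔ - 4/(3*v))
P(K) = K² (P(K) = K*K = K²)
c = 403 (c = ((⅔)*(-2 - 2)/(-2) + (-3)²)*(-3 + 42) = ((⅔)*(-½)*(-4) + 9)*39 = (4/3 + 9)*39 = (31/3)*39 = 403)
-(c - 78) = -(403 - 78) = -1*325 = -325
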